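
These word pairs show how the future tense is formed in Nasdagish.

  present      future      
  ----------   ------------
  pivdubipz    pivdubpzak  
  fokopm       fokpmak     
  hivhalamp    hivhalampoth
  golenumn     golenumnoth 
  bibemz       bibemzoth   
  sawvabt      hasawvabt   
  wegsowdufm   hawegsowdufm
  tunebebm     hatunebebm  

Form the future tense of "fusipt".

fusptak

"fusipt" has second-to-last letter 'p'. The stems whose second-to-last letter is 'p' (pivdubipz → pivdubpzak, fokopm → fokpmak) delete the last vowel and add -ak.
So fusipt → fusptak.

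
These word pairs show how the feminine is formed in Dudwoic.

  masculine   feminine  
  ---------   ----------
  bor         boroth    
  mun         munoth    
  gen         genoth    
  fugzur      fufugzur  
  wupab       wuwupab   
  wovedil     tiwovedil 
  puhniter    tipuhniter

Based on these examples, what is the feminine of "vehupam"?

tivehupam

"vehupam" has 3 vowels. The stems with 3 vowels (wovedil → tiwovedil, puhniter → tipuhniter) add the prefix ti-.
The other patterns: stems with 1 vowel add -oth; stems with 2 vowels repeat the first consonant+vowel as a prefix.
So vehupam → tivehupam.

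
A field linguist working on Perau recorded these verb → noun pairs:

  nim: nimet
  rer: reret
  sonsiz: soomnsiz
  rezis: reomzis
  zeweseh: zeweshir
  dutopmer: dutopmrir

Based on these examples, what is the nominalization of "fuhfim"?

fuomhfim

"fuhfim" has 2 vowels. The stems with 2 vowels (sonsiz → soomnsiz, rezis → reomzis) insert -om- after the first vowel.
The other patterns: stems with 1 vowel add -et; stems with 3 vowels delete the last vowel and add -ir.
So fuhfim → fuomhfim.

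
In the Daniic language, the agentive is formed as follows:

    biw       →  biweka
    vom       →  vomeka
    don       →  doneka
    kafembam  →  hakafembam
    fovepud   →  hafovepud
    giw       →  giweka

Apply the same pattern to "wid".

wideka

"wid" has 1 vowel. The stems with 1 vowel (vom → vomeka, biw → biweka, giw → giweka) add -eka.
So wid → wideka.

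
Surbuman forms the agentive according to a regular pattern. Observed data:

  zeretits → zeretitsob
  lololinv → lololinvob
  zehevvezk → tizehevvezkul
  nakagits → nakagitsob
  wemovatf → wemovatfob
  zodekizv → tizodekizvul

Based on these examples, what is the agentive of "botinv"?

botinvob

zodekizv and lololinv both end in -v yet inflect differently (tizodekizvul, lololinvob), so the final letter is not what conditions the rule; the second-to-last letter is.
"botinv" has second-to-last letter 'n'. The one such stem in the data (lololinv → lololinvob) adds -ob, so the same rule applies.
So botinv → botinvob.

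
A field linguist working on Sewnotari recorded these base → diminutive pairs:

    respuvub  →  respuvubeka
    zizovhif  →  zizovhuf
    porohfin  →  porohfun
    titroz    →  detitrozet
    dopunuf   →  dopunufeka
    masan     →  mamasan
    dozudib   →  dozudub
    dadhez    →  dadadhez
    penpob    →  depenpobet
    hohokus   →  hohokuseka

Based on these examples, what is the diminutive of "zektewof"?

"zektewof" has last vowel 'o'. The stems whose last vowel is 'o' (titroz → detitrozet, penpob → depenpobet) add de- … -et around the stem.
So zektewof → dezektewofet.

dezektewofet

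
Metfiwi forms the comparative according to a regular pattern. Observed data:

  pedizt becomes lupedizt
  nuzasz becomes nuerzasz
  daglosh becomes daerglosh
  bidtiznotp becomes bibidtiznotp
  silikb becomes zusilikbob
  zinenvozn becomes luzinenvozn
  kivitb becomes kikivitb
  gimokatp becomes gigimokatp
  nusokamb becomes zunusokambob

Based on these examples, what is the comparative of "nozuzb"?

"nozuzb" has second-to-last letter 'z'. The stems whose second-to-last letter is 'z' (zinenvozn → luzinenvozn, pedizt → lupedizt) add the prefix lu-.
So nozuzb → lunozuzb.

lunozuzb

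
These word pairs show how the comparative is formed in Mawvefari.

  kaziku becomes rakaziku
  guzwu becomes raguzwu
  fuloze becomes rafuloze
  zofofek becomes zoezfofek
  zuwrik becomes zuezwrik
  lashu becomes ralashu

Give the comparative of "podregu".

fuloze and zofofek both have last vowel 'e' yet inflect differently (rafuloze, zoezfofek), so the last vowel is not what conditions the rule; whether the stem ends in a vowel or a consonant is.
"podregu" ends in a vowel. The stems ending in a vowel (fuloze → rafuloze, guzwu → raguzwu, lashu → ralashu) add the prefix ra-.
The other pattern: stems ending in a consonant insert -ez- after the first vowel.
So podregu → rapodregu.

rapodregu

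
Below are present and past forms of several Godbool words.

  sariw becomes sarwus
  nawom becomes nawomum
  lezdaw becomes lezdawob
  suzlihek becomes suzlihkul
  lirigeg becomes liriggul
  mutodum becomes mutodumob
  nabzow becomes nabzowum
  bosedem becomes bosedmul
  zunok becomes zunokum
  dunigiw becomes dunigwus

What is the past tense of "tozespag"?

tozespagob

bosedem and nawom both end in -m yet inflect differently (bosedmul, nawomum), so the final letter is not what conditions the rule; the last vowel is.
"tozespag" has last vowel 'a'. The one such stem in the data (lezdaw → lezdawob) adds -ob, so the same rule applies.
So tozespag → tozespagob.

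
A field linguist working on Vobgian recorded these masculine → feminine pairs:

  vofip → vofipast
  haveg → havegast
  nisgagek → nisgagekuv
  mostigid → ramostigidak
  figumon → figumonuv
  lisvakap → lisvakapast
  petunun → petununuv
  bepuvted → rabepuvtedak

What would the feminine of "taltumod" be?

rataltumodak

bepuvted and nisgagek both have last vowel 'e' yet inflect differently (rabepuvtedak, nisgagekuv), so the last vowel is not what conditions the rule; the final letter is.
"taltumod" ends in -d. The stems ending in -d (mostigid → ramostigidak, bepuvted → rabepuvtedak) add ra- … -ak around the stem.
The other patterns: stems ending in -k or -n add -uv; stems ending in -g or -p add -ast.
So taltumod → rataltumodak.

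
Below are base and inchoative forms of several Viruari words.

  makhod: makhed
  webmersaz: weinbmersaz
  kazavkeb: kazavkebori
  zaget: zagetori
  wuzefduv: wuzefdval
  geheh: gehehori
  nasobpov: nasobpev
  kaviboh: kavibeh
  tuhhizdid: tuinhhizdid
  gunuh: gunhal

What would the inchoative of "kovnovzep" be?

gunuh and kaviboh both end in -h yet inflect differently (gunhal, kavibeh), so the final letter is not what conditions the rule; the last vowel is.
"kovnovzep" has last vowel 'e'. The stems whose last vowel is 'e' (kazavkeb → kazavkebori, geheh → gehehori, zaget → zagetori) add -ori.
The other patterns: stems whose last vowel is 'u' delete the last vowel and add -al; stems whose last vowel is 'o' change the last vowel to 'e'; stems whose last vowel is 'a' or 'i' insert -in- after the first vowel.
So kovnovzep → kovnovzepori.

kovnovzepori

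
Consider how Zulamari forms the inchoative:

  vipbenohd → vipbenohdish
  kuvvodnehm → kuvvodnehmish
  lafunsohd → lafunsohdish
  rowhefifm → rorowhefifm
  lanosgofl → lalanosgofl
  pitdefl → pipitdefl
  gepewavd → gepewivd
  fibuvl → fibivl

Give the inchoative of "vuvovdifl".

vuvuvovdifl

kuvvodnehm and rowhefifm both end in -m yet inflect differently (kuvvodnehmish, rorowhefifm), so the final letter is not what conditions the rule; the second-to-last letter is.
"vuvovdifl" has second-to-last letter 'f'. The stems whose second-to-last letter is 'f' (rowhefifm → rorowhefifm, lanosgofl → lalanosgofl, pitdefl → pipitdefl) repeat the first consonant+vowel as a prefix.
The other patterns: stems whose second-to-last letter is 'h' add -ish; stems whose second-to-last letter is 'v' change the last vowel to 'i'.
So vuvovdifl → vuvuvovdifl.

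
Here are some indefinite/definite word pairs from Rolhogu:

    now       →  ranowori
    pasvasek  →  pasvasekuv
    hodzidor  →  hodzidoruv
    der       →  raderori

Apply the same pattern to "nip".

"nip" has 1 vowel. The stems with 1 vowel (now → ranowori, der → raderori) add ra- … -ori around the stem.
So nip → ranipori.

ranipori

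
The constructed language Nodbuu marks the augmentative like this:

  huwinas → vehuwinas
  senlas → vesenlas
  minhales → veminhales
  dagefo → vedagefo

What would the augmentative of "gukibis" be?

vegukibis

Every pair shown (huwinas → vehuwinas, senlas → vesenlas, minhales → veminhales, …) follows the same rule: add the prefix ve-.
So gukibis → vegukibis.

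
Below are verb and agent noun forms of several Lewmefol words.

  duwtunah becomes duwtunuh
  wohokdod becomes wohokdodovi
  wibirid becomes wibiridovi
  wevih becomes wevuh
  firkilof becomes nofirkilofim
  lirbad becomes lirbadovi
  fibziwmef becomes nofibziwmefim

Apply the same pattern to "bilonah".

bilonuh

firkilof and wohokdod both have last vowel 'o' yet inflect differently (nofirkilofim, wohokdodovi), so the last vowel is not what conditions the rule; the final letter is.
"bilonah" ends in -h. The stems ending in -h (duwtunah → duwtunuh, wevih → wevuh) change the last vowel to 'u'.
So bilonah → bilonuh.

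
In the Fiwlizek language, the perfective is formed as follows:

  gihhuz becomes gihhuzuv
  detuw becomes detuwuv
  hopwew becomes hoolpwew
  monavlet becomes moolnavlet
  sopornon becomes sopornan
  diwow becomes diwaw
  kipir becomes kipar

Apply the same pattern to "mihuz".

"mihuz" has last vowel 'u'. The stems whose last vowel is 'u' (gihhuz → gihhuzuv, detuw → detuwuv) add -uv.
So mihuz → mihuzuv.

mihuzuv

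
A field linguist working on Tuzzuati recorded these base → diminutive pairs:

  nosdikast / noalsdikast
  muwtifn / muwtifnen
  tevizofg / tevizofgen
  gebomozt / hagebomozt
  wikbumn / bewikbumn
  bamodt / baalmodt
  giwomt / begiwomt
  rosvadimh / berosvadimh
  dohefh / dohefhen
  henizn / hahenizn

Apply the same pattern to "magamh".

"magamh" has second-to-last letter 'm'. The stems whose second-to-last letter is 'm' (wikbumn → bewikbumn, giwomt → begiwomt, rosvadimh → berosvadimh) add the prefix be-.
The other patterns: stems whose second-to-last letter is 'f' add -en; stems whose second-to-last letter is 'z' add the prefix ha-; stems whose second-to-last letter is 'd' or 's' insert -al- after the first vowel.
So magamh → bemagamh.

bemagamh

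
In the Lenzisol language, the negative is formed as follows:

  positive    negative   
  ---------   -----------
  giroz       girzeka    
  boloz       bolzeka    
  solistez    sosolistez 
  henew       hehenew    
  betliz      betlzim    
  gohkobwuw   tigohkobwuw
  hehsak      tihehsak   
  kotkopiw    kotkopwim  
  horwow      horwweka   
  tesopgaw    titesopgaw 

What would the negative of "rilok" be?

rilkeka

henew and tesopgaw both end in -w yet inflect differently (hehenew, titesopgaw), so the final letter is not what conditions the rule; the last vowel is.
"rilok" has last vowel 'o'. The stems whose last vowel is 'o' (horwow → horwweka, giroz → girzeka, boloz → bolzeka) delete the last vowel and add -eka.
The other patterns: stems whose last vowel is 'e' repeat the first consonant+vowel as a prefix; stems whose last vowel is 'a' or 'u' add the prefix ti-; stems whose last vowel is 'i' delete the last vowel and add -im.
So rilok → rilkeka.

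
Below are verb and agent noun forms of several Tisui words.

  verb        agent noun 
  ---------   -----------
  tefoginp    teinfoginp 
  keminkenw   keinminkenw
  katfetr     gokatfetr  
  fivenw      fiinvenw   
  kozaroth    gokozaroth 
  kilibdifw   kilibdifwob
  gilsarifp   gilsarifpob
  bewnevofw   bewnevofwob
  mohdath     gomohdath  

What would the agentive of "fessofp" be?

fessofpob

bewnevofw and fivenw both end in -w yet inflect differently (bewnevofwob, fiinvenw), so the final letter is not what conditions the rule; the second-to-last letter is.
"fessofp" has second-to-last letter 'f'. The stems whose second-to-last letter is 'f' (gilsarifp → gilsarifpob, bewnevofw → bewnevofwob, kilibdifw → kilibdifwob) add -ob.
So fessofp → fessofpob.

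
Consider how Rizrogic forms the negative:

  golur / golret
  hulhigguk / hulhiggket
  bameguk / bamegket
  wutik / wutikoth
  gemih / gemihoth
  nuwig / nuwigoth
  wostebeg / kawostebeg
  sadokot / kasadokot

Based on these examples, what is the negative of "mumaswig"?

mumaswigoth

"mumaswig" has last vowel 'i'. The stems whose last vowel is 'i' (wutik → wutikoth, gemih → gemihoth, nuwig → nuwigoth) add -oth.
The other patterns: stems whose last vowel is 'u' delete the last vowel and add -et; stems whose last vowel is 'e' or 'o' add the prefix ka-.
So mumaswig → mumaswigoth.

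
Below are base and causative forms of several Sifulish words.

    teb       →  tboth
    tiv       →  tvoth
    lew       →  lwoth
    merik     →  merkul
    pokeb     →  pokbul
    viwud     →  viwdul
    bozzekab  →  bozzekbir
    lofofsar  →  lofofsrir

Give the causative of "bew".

teb and pokeb both end in -b yet inflect differently (tboth, pokbul), so the final letter is not what conditions the rule; the number of vowels is.
"bew" has 1 vowel. The stems with 1 vowel (teb → tboth, tiv → tvoth, lew → lwoth) delete the last vowel and add -oth.
So bew → bwoth.

bwoth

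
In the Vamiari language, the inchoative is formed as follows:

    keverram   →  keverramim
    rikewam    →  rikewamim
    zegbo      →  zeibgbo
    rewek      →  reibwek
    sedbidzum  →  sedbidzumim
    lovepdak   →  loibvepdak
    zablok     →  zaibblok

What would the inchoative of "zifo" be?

ziibfo

keverram and lovepdak both have last vowel 'a' yet inflect differently (keverramim, loibvepdak), so the last vowel is not what conditions the rule; the final letter is.
"zifo" ends in -o. The one such stem in the data (zegbo → zeibgbo) inserts -ib- after the first vowel (as do rewek, lovepdak), so the same rule applies.
The other pattern: stems ending in -m add -im.
So zifo → ziibfo.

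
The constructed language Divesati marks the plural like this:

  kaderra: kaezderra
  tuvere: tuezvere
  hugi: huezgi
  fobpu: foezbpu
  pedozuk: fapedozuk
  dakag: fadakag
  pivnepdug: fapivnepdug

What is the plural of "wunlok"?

fawunlok

fobpu and pedozuk both have last vowel 'u' yet inflect differently (foezbpu, fapedozuk), so the last vowel is not what conditions the rule; whether the stem ends in a vowel or a consonant is.
"wunlok" ends in a consonant. The stems ending in a consonant (pedozuk → fapedozuk, dakag → fadakag, pivnepdug → fapivnepdug) add the prefix fa-.
The other pattern: stems ending in a vowel insert -ez- after the first vowel.
So wunlok → fawunlok.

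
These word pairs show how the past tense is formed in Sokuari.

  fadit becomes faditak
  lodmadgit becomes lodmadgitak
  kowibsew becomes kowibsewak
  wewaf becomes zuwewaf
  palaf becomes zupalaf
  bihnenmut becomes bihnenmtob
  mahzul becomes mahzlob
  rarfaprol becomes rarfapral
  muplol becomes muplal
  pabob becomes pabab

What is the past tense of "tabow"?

tabaw

fadit and bihnenmut both end in -t yet inflect differently (faditak, bihnenmtob), so the final letter is not what conditions the rule; the last vowel is.
"tabow" has last vowel 'o'. The stems whose last vowel is 'o' (rarfaprol → rarfapral, muplol → muplal, pabob → pabab) change the last vowel to 'a'.
The other patterns: stems whose last vowel is 'e' or 'i' add -ak; stems whose last vowel is 'a' add the prefix zu-; stems whose last vowel is 'u' delete the last vowel and add -ob.
So tabow → tabaw.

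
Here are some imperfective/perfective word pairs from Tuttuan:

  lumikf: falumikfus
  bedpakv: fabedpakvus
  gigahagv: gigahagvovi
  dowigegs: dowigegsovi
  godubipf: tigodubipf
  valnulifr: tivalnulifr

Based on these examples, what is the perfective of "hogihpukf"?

fahogihpukfus

bedpakv and gigahagv both end in -v yet inflect differently (fabedpakvus, gigahagvovi), so the final letter is not what conditions the rule; the second-to-last letter is.
"hogihpukf" has second-to-last letter 'k'. The stems whose second-to-last letter is 'k' (lumikf → falumikfus, bedpakv → fabedpakvus) add fa- … -us around the stem.
The other patterns: stems whose second-to-last letter is 'g' add -ovi; stems whose second-to-last letter is 'f' or 'p' add the prefix ti-.
So hogihpukf → fahogihpukfus.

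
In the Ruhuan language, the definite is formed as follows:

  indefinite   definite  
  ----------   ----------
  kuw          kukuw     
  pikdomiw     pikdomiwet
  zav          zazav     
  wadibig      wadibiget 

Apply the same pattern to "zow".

zozow

kuw and pikdomiw both end in -w yet inflect differently (kukuw, pikdomiwet), so the final letter is not what conditions the rule; the number of vowels is.
"zow" has 1 vowel. The stems with 1 vowel (zav → zazav, kuw → kukuw) repeat the first consonant+vowel as a prefix.
So zow → zozow.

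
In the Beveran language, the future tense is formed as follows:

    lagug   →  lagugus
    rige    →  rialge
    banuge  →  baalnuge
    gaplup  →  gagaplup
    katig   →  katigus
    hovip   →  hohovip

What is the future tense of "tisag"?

tisagus

lagug and gaplup both have last vowel 'u' yet inflect differently (lagugus, gagaplup), so the last vowel is not what conditions the rule; the final letter is.
"tisag" ends in -g. The stems ending in -g (katig → katigus, lagug → lagugus) add -us.
The other patterns: stems ending in -e insert -al- after the first vowel; stems ending in -p repeat the first consonant+vowel as a prefix.
So tisag → tisagus.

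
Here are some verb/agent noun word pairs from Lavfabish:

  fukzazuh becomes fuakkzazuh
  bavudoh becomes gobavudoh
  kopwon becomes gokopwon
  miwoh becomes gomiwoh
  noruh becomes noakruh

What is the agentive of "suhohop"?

bavudoh and fukzazuh both end in -h yet inflect differently (gobavudoh, fuakkzazuh), so the final letter is not what conditions the rule; the last vowel is.
"suhohop" has last vowel 'o'. The stems whose last vowel is 'o' (bavudoh → gobavudoh, kopwon → gokopwon, miwoh → gomiwoh) add the prefix go-.
So suhohop → gosuhohop.

gosuhohop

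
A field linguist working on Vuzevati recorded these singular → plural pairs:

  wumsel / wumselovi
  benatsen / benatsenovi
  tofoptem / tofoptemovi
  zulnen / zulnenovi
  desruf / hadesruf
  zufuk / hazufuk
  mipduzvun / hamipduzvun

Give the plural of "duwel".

benatsen and mipduzvun both end in -n yet inflect differently (benatsenovi, hamipduzvun), so the final letter is not what conditions the rule; the last vowel is.
"duwel" has last vowel 'e'. The stems whose last vowel is 'e' (wumsel → wumselovi, benatsen → benatsenovi, tofoptem → tofoptemovi) add -ovi.
So duwel → duwelovi.

duwelovi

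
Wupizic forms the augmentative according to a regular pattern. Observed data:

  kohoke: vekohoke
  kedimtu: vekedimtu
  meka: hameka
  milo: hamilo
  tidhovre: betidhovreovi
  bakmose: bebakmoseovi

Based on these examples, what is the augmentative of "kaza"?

vekaza

kohoke and tidhovre both end in -e yet inflect differently (vekohoke, betidhovreovi), so the final letter is not what conditions the rule; the first letter is.
"kaza" begins with k-. The stems beginning with k- (kohoke → vekohoke, kedimtu → vekedimtu) add the prefix ve-.
So kaza → vekaza.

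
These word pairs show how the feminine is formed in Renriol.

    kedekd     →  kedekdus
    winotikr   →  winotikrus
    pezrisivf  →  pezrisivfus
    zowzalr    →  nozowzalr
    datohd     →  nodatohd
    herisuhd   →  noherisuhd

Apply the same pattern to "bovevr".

bovevrus

"bovevr" has second-to-last letter 'v'. The one such stem in the data (pezrisivf → pezrisivfus) adds -us, so the same rule applies.
The other pattern: stems whose second-to-last letter is 'h' or 'l' add the prefix no-.
So bovevr → bovevrus.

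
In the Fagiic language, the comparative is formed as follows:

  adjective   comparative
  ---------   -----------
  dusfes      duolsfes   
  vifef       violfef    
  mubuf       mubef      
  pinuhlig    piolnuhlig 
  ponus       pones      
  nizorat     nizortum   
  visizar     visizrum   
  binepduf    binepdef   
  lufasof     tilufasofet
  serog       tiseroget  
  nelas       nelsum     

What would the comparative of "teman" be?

lufasof and vifef both end in -f yet inflect differently (tilufasofet, violfef), so the final letter is not what conditions the rule; the last vowel is.
"teman" has last vowel 'a'. The stems whose last vowel is 'a' (nizorat → nizortum, visizar → visizrum, nelas → nelsum) delete the last vowel and add -um.
So teman → temnum.

temnum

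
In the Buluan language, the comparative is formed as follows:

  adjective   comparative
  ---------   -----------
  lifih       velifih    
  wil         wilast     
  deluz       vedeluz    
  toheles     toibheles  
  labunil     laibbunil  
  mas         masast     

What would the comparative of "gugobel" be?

wil and labunil both end in -l yet inflect differently (wilast, laibbunil), so the final letter is not what conditions the rule; the number of vowels is.
"gugobel" has 3 vowels. The stems with 3 vowels (labunil → laibbunil, toheles → toibheles) insert -ib- after the first vowel.
The other patterns: stems with 1 vowel add -ast; stems with 2 vowels add the prefix ve-.
So gugobel → guibgobel.

guibgobel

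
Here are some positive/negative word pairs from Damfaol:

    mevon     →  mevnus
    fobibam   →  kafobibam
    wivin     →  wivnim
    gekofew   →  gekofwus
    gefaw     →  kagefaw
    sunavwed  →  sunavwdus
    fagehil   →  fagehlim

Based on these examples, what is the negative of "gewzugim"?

wivin and mevon both end in -n yet inflect differently (wivnim, mevnus), so the final letter is not what conditions the rule; the last vowel is.
"gewzugim" has last vowel 'i'. The stems whose last vowel is 'i' (fagehil → fagehlim, wivin → wivnim) delete the last vowel and add -im.
So gewzugim → gewzugmim.

gewzugmim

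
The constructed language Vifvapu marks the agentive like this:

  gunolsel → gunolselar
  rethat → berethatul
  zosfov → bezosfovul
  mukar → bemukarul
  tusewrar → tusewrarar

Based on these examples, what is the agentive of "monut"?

bemonutul

"monut" has 2 vowels. The stems with 2 vowels (zosfov → bezosfovul, mukar → bemukarul, rethat → berethatul) add be- … -ul around the stem.
The other pattern: stems with 3 vowels add -ar.
So monut → bemonutul.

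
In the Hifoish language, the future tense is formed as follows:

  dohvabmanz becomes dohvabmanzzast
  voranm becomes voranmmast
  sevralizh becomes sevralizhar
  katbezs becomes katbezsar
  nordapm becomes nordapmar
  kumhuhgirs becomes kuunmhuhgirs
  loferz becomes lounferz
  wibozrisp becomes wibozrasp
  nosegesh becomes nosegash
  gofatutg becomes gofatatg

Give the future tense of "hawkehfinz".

voranm and nordapm both end in -m yet inflect differently (voranmmast, nordapmar), so the final letter is not what conditions the rule; the second-to-last letter is.
"hawkehfinz" has second-to-last letter 'n'. The stems whose second-to-last letter is 'n' (dohvabmanz → dohvabmanzzast, voranm → voranmmast) double the final consonant and add -ast.
The other patterns: stems whose second-to-last letter is 'p' or 'z' add -ar; stems whose second-to-last letter is 'r' insert -un- after the first vowel; stems whose second-to-last letter is 's' or 't' change the last vowel to 'a'.
So hawkehfinz → hawkehfinzzast.

hawkehfinzzast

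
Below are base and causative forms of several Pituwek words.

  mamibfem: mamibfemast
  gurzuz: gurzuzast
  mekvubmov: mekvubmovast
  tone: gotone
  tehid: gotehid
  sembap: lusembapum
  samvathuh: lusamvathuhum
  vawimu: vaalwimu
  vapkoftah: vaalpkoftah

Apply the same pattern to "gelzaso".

gelzasoast

"gelzaso" begins with g-. The one such stem in the data (gurzuz → gurzuzast) adds -ast, so the same rule applies.
The other patterns: stems beginning with t- add the prefix go-; stems beginning with s- add lu- … -um around the stem; stems beginning with v- insert -al- after the first vowel.
So gelzaso → gelzasoast.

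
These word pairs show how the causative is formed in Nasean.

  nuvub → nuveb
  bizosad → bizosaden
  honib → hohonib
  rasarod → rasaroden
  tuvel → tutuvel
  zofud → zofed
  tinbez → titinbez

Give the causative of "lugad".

zofud and bizosad both end in -d yet inflect differently (zofed, bizosaden), so the final letter is not what conditions the rule; the last vowel is.
"lugad" has last vowel 'a'. The one such stem in the data (bizosad → bizosaden) adds -en, so the same rule applies.
The other patterns: stems whose last vowel is 'u' change the last vowel to 'e'; stems whose last vowel is 'e' or 'i' repeat the first consonant+vowel as a prefix.
So lugad → lugaden.

lugaden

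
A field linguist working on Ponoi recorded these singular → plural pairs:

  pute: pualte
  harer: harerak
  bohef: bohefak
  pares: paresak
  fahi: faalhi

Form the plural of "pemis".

pemisak

harer and pute both have last vowel 'e' yet inflect differently (harerak, pualte), so the last vowel is not what conditions the rule; whether the stem ends in a vowel or a consonant is.
"pemis" ends in a consonant. The stems ending in a consonant (harer → harerak, pares → paresak, bohef → bohefak) add -ak.
So pemis → pemisak.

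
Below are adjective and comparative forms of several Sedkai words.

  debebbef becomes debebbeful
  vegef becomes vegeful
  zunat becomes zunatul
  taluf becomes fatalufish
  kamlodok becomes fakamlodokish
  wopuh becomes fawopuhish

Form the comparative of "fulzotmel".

debebbef and taluf both end in -f yet inflect differently (debebbeful, fatalufish), so the final letter is not what conditions the rule; the last vowel is.
"fulzotmel" has last vowel 'e'. The stems whose last vowel is 'e' (debebbef → debebbeful, vegef → vegeful) add -ul.
The other pattern: stems whose last vowel is 'o' or 'u' add fa- … -ish around the stem.
So fulzotmel → fulzotmelul.

fulzotmelul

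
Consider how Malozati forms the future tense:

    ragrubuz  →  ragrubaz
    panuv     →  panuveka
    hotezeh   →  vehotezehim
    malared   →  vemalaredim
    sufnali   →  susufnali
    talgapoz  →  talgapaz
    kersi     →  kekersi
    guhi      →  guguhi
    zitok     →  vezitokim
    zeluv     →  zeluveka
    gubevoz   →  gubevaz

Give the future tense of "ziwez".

"ziwez" ends in -z. The stems ending in -z (gubevoz → gubevaz, talgapoz → talgapaz, ragrubuz → ragrubaz) change the last vowel to 'a'.
So ziwez → ziwaz.

ziwaz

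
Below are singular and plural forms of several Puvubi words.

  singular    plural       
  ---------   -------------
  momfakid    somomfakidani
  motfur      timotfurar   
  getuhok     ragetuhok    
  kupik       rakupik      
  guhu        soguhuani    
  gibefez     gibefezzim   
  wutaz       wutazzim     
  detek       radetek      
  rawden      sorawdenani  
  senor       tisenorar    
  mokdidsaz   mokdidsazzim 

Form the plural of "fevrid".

"fevrid" ends in -d. The one such stem in the data (momfakid → somomfakidani) adds so- … -ani around the stem, so the same rule applies.
The other patterns: stems ending in -z double the final consonant and add -im; stems ending in -r add ti- … -ar around the stem; stems ending in -k add the prefix ra-.
So fevrid → sofevridani.

sofevridani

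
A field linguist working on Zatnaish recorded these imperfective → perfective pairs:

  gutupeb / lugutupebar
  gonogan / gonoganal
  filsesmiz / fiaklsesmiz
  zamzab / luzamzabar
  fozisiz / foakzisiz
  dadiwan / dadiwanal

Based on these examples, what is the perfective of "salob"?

dadiwan and zamzab both have last vowel 'a' yet inflect differently (dadiwanal, luzamzabar), so the last vowel is not what conditions the rule; the final letter is.
"salob" ends in -b. The stems ending in -b (gutupeb → lugutupebar, zamzab → luzamzabar) add lu- … -ar around the stem.
The other patterns: stems ending in -z insert -ak- after the first vowel; stems ending in -n add -al.
So salob → lusalobar.

lusalobar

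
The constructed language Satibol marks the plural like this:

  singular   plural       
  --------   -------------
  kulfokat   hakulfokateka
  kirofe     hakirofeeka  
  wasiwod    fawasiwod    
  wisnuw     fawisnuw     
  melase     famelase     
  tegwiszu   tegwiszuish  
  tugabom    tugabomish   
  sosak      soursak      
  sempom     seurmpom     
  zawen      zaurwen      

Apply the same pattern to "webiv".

kirofe and melase both end in -e yet inflect differently (hakirofeeka, famelase), so the final letter is not what conditions the rule; the first letter is.
"webiv" begins with w-. The stems beginning with w- (wasiwod → fawasiwod, wisnuw → fawisnuw) add the prefix fa-.
The other patterns: stems beginning with k- add ha- … -eka around the stem; stems beginning with t- add -ish; stems beginning with s- or z- insert -ur- after the first vowel.
So webiv → fawebiv.

fawebiv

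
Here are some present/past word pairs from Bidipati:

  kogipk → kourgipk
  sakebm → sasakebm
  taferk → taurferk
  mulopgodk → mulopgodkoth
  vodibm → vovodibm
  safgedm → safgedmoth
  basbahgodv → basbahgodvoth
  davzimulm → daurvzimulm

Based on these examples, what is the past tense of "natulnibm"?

safgedm and sakebm both end in -m yet inflect differently (safgedmoth, sasakebm), so the final letter is not what conditions the rule; the second-to-last letter is.
"natulnibm" has second-to-last letter 'b'. The stems whose second-to-last letter is 'b' (sakebm → sasakebm, vodibm → vovodibm) repeat the first consonant+vowel as a prefix.
The other patterns: stems whose second-to-last letter is 'd' add -oth; stems whose second-to-last letter is 'l', 'p' or 'r' insert -ur- after the first vowel.
So natulnibm → nanatulnibm.

nanatulnibm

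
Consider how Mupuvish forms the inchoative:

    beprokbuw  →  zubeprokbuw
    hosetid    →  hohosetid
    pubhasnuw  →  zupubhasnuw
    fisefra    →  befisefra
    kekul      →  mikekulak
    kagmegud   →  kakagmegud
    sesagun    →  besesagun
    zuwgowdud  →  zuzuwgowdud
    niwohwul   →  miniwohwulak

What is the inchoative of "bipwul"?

niwohwul and kagmegud both have last vowel 'u' yet inflect differently (miniwohwulak, kakagmegud), so the last vowel is not what conditions the rule; the final letter is.
"bipwul" ends in -l. The stems ending in -l (niwohwul → miniwohwulak, kekul → mikekulak) add mi- … -ak around the stem.
So bipwul → mibipwulak.

mibipwulak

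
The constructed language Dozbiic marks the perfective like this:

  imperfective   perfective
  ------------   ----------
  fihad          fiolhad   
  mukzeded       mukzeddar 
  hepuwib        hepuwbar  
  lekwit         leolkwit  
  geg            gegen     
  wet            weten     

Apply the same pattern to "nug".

nugen

wet and lekwit both end in -t yet inflect differently (weten, leolkwit), so the final letter is not what conditions the rule; the number of vowels is.
"nug" has 1 vowel. The stems with 1 vowel (geg → gegen, wet → weten) add -en.
The other patterns: stems with 2 vowels insert -ol- after the first vowel; stems with 3 vowels delete the last vowel and add -ar.
So nug → nugen.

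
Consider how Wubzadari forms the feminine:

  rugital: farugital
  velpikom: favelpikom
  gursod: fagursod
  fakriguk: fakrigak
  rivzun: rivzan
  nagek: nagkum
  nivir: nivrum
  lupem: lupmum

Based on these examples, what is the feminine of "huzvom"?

fahuzvom

"huzvom" has last vowel 'o'. The stems whose last vowel is 'o' (velpikom → favelpikom, gursod → fagursod) add the prefix fa-.
The other patterns: stems whose last vowel is 'u' change the last vowel to 'a'; stems whose last vowel is 'e' or 'i' delete the last vowel and add -um.
So huzvom → fahuzvom.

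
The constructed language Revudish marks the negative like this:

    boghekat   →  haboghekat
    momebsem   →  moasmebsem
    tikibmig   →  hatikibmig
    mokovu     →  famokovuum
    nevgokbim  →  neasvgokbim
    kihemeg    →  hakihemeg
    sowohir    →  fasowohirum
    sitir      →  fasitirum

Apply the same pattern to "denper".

tikibmig and nevgokbim both have last vowel 'i' yet inflect differently (hatikibmig, neasvgokbim), so the last vowel is not what conditions the rule; the final letter is.
"denper" ends in -r. The stems ending in -r (sitir → fasitirum, sowohir → fasowohirum) add fa- … -um around the stem.
So denper → fadenperum.

fadenperum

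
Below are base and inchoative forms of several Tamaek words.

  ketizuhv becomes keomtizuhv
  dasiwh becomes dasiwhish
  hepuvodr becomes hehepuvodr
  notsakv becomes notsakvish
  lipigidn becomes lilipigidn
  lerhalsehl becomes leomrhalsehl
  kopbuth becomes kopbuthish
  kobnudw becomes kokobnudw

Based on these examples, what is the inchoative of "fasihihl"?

ketizuhv and notsakv both end in -v yet inflect differently (keomtizuhv, notsakvish), so the final letter is not what conditions the rule; the second-to-last letter is.
"fasihihl" has second-to-last letter 'h'. The stems whose second-to-last letter is 'h' (lerhalsehl → leomrhalsehl, ketizuhv → keomtizuhv) insert -om- after the first vowel.
The other patterns: stems whose second-to-last letter is 'd' repeat the first consonant+vowel as a prefix; stems whose second-to-last letter is 'k', 't' or 'w' add -ish.
So fasihihl → faomsihihl.

faomsihihl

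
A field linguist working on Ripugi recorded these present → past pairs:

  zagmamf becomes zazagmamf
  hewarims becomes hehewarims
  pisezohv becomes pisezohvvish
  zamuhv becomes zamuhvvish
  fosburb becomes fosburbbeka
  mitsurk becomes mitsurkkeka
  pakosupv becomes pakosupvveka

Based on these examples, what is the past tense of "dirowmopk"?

pisezohv and pakosupv both end in -v yet inflect differently (pisezohvvish, pakosupvveka), so the final letter is not what conditions the rule; the second-to-last letter is.
"dirowmopk" has second-to-last letter 'p'. The one such stem in the data (pakosupv → pakosupvveka) doubles the final consonant and adds -eka (as do fosburb, mitsurk), so the same rule applies.
So dirowmopk → dirowmopkkeka.

dirowmopkkeka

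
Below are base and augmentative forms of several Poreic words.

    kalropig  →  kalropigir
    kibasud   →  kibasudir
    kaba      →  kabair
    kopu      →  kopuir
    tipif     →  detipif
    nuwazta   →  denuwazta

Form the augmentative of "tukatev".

detukatev

kaba and nuwazta both end in -a yet inflect differently (kabair, denuwazta), so the final letter is not what conditions the rule; the first letter is.
"tukatev" begins with t-. The one such stem in the data (tipif → detipif) adds the prefix de-, so the same rule applies.
So tukatev → detukatev.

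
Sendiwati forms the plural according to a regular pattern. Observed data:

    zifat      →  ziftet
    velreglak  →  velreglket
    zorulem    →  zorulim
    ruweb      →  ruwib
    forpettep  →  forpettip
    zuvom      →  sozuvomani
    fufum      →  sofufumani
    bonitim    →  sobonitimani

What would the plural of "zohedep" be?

"zohedep" has last vowel 'e'. The stems whose last vowel is 'e' (zorulem → zorulim, ruweb → ruwib, forpettep → forpettip) change the last vowel to 'i'.
The other patterns: stems whose last vowel is 'a' delete the last vowel and add -et; stems whose last vowel is 'i', 'o' or 'u' add so- … -ani around the stem.
So zohedep → zohedip.

zohedip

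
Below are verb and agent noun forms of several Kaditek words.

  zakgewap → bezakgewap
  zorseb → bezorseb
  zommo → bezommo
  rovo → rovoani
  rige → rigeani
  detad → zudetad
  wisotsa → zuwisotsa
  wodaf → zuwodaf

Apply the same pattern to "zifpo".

zommo and rovo both end in -o yet inflect differently (bezommo, rovoani), so the final letter is not what conditions the rule; the first letter is.
"zifpo" begins with z-. The stems beginning with z- (zakgewap → bezakgewap, zorseb → bezorseb, zommo → bezommo) add the prefix be-.
So zifpo → bezifpo.

bezifpo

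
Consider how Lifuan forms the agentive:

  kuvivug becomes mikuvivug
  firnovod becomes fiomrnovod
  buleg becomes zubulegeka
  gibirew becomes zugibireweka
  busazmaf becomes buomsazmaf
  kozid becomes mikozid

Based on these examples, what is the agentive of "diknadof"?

buleg and kuvivug both end in -g yet inflect differently (zubulegeka, mikuvivug), so the final letter is not what conditions the rule; the last vowel is.
"diknadof" has last vowel 'o'. The one such stem in the data (firnovod → fiomrnovod) inserts -om- after the first vowel (as does busazmaf), so the same rule applies.
The other patterns: stems whose last vowel is 'e' add zu- … -eka around the stem; stems whose last vowel is 'i' or 'u' add the prefix mi-.
So diknadof → diomknadof.

diomknadof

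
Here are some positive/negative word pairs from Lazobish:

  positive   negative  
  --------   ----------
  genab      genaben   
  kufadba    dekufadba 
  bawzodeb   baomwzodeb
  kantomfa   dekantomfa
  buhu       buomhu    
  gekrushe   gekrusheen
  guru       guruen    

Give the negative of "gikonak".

gikonaken

"gikonak" begins with g-. The stems beginning with g- (gekrushe → gekrusheen, guru → guruen, genab → genaben) add -en.
So gikonak → gikonaken.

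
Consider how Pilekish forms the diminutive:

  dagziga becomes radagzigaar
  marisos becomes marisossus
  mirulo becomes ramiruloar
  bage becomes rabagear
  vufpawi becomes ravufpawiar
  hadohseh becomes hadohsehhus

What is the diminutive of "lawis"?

hadohseh and bage both have last vowel 'e' yet inflect differently (hadohsehhus, rabagear), so the last vowel is not what conditions the rule; whether the stem ends in a vowel or a consonant is.
"lawis" ends in a consonant. The stems ending in a consonant (marisos → marisossus, hadohseh → hadohsehhus) double the final consonant and add -us.
The other pattern: stems ending in a vowel add ra- … -ar around the stem.
So lawis → lawissus.

lawissus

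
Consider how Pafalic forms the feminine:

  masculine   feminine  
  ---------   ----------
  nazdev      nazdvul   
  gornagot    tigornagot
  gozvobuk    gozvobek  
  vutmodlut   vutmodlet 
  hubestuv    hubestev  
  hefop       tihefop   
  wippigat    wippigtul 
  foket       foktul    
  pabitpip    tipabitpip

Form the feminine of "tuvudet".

gornagot and vutmodlut both end in -t yet inflect differently (tigornagot, vutmodlet), so the final letter is not what conditions the rule; the last vowel is.
"tuvudet" has last vowel 'e'. The stems whose last vowel is 'e' (foket → foktul, nazdev → nazdvul) delete the last vowel and add -ul.
The other patterns: stems whose last vowel is 'i' or 'o' add the prefix ti-; stems whose last vowel is 'u' change the last vowel to 'e'.
So tuvudet → tuvudtul.

tuvudtul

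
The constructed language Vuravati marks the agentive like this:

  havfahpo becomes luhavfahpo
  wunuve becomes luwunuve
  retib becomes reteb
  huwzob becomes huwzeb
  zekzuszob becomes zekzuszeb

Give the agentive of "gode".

lugode

"gode" ends in a vowel. The stems ending in a vowel (havfahpo → luhavfahpo, wunuve → luwunuve) add the prefix lu-.
The other pattern: stems ending in a consonant change the last vowel to 'e'.
So gode → lugode.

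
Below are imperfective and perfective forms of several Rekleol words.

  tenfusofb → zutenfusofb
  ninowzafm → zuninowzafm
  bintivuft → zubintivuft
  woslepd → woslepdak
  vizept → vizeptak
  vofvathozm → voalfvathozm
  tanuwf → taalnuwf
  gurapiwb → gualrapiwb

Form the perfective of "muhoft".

zumuhoft

bintivuft and vizept both end in -t yet inflect differently (zubintivuft, vizeptak), so the final letter is not what conditions the rule; the second-to-last letter is.
"muhoft" has second-to-last letter 'f'. The stems whose second-to-last letter is 'f' (tenfusofb → zutenfusofb, ninowzafm → zuninowzafm, bintivuft → zubintivuft) add the prefix zu-.
The other patterns: stems whose second-to-last letter is 'p' add -ak; stems whose second-to-last letter is 'w' or 'z' insert -al- after the first vowel.
So muhoft → zumuhoft.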